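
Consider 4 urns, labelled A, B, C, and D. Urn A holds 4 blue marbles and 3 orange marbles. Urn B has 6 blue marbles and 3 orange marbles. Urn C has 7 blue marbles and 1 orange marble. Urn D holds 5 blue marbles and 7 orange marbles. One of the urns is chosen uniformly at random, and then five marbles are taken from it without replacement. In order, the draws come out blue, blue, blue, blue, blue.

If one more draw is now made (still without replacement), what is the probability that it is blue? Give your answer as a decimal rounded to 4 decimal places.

The likelihood of the observed sequence under each hypothesis: P(data | urn A) = (4/7)(3/6)(2/5)(1/4)(0/3) = 0; P(data | urn B) = (6/9)(5/8)(4/7)(3/6)(2/5) = 0.047619; P(data | urn C) = (7/8)(6/7)(5/6)(4/5)(3/4) = 0.375; P(data | urn D) = (5/12)(4/11)(3/10)(2/9)(1/8) = 0.0012626.
The prior-weighted likelihoods are 1/4 · 0 = 0, 1/4 · 0.047619 = 0.011905, 1/4 · 0.375 = 0.09375, 1/4 · 0.0012626 = 0.00031566; summing to 0.10597.
Dividing through by the total gives posterior P(urn A | data) = 0, P(urn B | data) = 0.11234, P(urn C | data) = 0.88468, P(urn D | data) = 0.0029787.
So P(blue next | data) = Σ P(blue next | H) P(H | data) = (1/4)(0.11234) + (2/3)(0.88468) + (0)(0.0029787) = 0.61787.

0.6179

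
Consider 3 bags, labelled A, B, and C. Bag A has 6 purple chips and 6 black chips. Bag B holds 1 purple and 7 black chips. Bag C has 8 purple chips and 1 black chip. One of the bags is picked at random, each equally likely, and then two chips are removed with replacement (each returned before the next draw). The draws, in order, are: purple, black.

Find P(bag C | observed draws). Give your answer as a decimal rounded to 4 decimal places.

0.2156

For each hypothesis, P(data | H) works out to: P(data | bag A) = (6/12)(6/12) = 0.25; P(data | bag B) = (1/8)(7/8) = 0.10938; P(data | bag C) = (8/9)(1/9) = 0.098765.
Multiplying each by its prior: 1/3 · 0.25 = 0.083333, 1/3 · 0.10938 = 0.036458, 1/3 · 0.098765 = 0.032922; with total 0.15271.
Hence P(bag C | data) = (0.032922) / (0.15271) = 0.21558.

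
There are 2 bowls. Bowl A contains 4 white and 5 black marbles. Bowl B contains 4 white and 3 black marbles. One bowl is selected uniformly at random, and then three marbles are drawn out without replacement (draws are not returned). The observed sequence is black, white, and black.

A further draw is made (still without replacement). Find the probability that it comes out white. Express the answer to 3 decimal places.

For each hypothesis, P(data | H) works out to: P(data | bowl A) = (5/9)(4/8)(4/7) = 10/63; P(data | bowl B) = (3/7)(4/6)(2/5) = 4/35.
Weighting by the prior gives 1/2 · 10/63 = 5/63, 1/2 · 4/35 = 2/35; with total 43/315.
Normalising, the posterior is P(bowl A | data) = 25/43, P(bowl B | data) = 18/43.
Averaging over the posterior, P(white next | data) = (1/2)(25/43) + (3/4)(18/43) = 26/43.

0.605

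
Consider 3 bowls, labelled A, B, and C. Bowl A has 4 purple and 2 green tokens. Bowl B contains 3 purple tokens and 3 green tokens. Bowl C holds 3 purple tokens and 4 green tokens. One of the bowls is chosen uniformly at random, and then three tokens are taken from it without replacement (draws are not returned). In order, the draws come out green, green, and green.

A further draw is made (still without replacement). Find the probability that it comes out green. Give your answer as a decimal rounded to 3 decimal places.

0.174

Compute the likelihood of the observed sequence for each case: P(data | bowl A) = (2/6)(1/5)(0/4) = 0; P(data | bowl B) = (3/6)(2/5)(1/4) = 1/20; P(data | bowl C) = (4/7)(3/6)(2/5) = 4/35.
The prior-weighted likelihoods are 1/3 · 0 = 0, 1/3 · 1/20 = 1/60, 1/3 · 4/35 = 4/105; summing to 23/420.
Normalising, the posterior is P(bowl A | data) = 0, P(bowl B | data) = 7/23, P(bowl C | data) = 16/23.
So P(green next | data) = Σ P(green next | H) P(H | data) = (0)(7/23) + (1/4)(16/23) = 4/23.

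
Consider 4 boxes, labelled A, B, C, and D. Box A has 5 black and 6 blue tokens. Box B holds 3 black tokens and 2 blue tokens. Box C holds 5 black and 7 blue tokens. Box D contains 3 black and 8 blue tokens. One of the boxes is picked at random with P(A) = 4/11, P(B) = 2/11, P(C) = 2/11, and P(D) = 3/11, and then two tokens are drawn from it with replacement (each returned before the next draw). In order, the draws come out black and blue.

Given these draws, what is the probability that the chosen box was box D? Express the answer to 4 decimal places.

0.2331

The likelihood of the observed sequence under each hypothesis: P(data | box A) = (5/11)(6/11) = 0.24793; P(data | box B) = (3/5)(2/5) = 0.24; P(data | box C) = (5/12)(7/12) = 0.24306; P(data | box D) = (3/11)(8/11) = 0.19835.
Weighting by the prior gives 4/11 · 0.24793 = 0.090158, 2/11 · 0.24 = 0.043636, 2/11 · 0.24306 = 0.044192, 3/11 · 0.19835 = 0.054095; summing to 0.23208.
By Bayes' rule, P(box D | data) = (0.054095) / (0.23208) = 0.23309.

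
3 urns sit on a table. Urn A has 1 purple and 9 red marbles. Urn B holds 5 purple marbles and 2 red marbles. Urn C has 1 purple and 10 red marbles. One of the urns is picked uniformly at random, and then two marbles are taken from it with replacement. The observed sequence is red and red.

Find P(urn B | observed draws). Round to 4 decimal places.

0.0475

The likelihood of the observed sequence under each hypothesis: P(data | urn A) = (9/10)(9/10) = 0.81; P(data | urn B) = (2/7)(2/7) = 0.081633; P(data | urn C) = (10/11)(10/11) = 0.82645.
Weighting by the prior gives 1/3 · 0.81 = 0.27, 1/3 · 0.081633 = 0.027211, 1/3 · 0.82645 = 0.27548; summing to 0.57269.
Therefore the posterior P(urn B | data) = (0.027211) / (0.57269) = 0.047514.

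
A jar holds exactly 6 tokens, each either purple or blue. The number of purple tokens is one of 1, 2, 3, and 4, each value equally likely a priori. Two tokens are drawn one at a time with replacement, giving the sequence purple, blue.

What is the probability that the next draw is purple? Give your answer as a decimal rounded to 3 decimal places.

The likelihood of the observed sequence under each hypothesis: P(data | r = 1) = (1/6)(5/6) = 5/36; P(data | r = 2) = (2/6)(4/6) = 2/9; P(data | r = 3) = (3/6)(3/6) = 1/4; P(data | r = 4) = (4/6)(2/6) = 2/9.
Weighting by the prior gives 1/4 · 5/36 = 5/144, 1/4 · 2/9 = 1/18, 1/4 · 1/4 = 1/16, 1/4 · 2/9 = 1/18; with total 5/24.
Normalising, the posterior is P(r = 1 | data) = 1/6, P(r = 2 | data) = 4/15, P(r = 3 | data) = 3/10, P(r = 4 | data) = 4/15.
So P(purple next | data) = Σ P(purple next | H) P(H | data) = (1/6)(1/6) + (1/3)(4/15) + (1/2)(3/10) + (2/3)(4/15) = 4/9.

0.444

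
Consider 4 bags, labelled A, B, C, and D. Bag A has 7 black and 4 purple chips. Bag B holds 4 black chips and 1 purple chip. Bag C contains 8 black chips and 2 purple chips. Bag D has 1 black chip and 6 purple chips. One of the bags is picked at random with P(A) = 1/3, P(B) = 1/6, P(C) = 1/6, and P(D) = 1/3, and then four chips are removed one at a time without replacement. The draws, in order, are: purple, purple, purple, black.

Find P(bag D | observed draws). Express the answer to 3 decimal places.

0.871

Under each hypothesis, the probability of the observed sequence is: P(data | bag A) = (4/11)(3/10)(2/9)(7/8) = 0.021212; P(data | bag B) = (1/5)(0/4) = 0; P(data | bag C) = (2/10)(1/9)(0/8) = 0; P(data | bag D) = (6/7)(5/6)(4/5)(1/4) = 0.14286.
Multiplying each by its prior: 1/3 · 0.021212 = 0.0070707, 1/6 · 0 = 0, 1/6 · 0 = 0, 1/3 · 0.14286 = 0.047619; these sum to 0.05469.
By Bayes' rule, P(bag D | data) = (0.047619) / (0.05469) = 0.87071.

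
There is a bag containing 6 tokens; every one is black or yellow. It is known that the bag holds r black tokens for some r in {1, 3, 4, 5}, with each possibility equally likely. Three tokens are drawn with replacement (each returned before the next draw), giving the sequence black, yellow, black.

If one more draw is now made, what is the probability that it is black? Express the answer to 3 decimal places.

0.635

For each hypothesis, P(data | H) works out to: P(data | r = 1) = (1/6)(5/6)(1/6) = 5/216; P(data | r = 3) = (3/6)(3/6)(3/6) = 1/8; P(data | r = 4) = (4/6)(2/6)(4/6) = 4/27; P(data | r = 5) = (5/6)(1/6)(5/6) = 25/216.
Weighting by the prior gives 1/4 · 5/216 = 5/864, 1/4 · 1/8 = 1/32, 1/4 · 4/27 = 1/27, 1/4 · 25/216 = 25/864; these sum to 89/864.
Normalising, the posterior is P(r = 1 | data) = 5/89, P(r = 3 | data) = 27/89, P(r = 4 | data) = 32/89, P(r = 5 | data) = 25/89.
The predictive probability is P(black next | data) = (1/6)(5/89) + (1/2)(27/89) + (2/3)(32/89) + (5/6)(25/89) = 113/178.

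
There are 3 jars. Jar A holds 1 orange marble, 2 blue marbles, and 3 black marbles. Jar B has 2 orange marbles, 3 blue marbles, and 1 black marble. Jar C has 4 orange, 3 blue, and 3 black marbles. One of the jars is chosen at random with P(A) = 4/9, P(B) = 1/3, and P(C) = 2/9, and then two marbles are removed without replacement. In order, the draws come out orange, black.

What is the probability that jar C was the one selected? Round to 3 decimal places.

0.308

The likelihood of the observed sequence under each hypothesis: P(data | jar A) = (1/6)(3/5) = 1/10; P(data | jar B) = (2/6)(1/5) = 1/15; P(data | jar C) = (4/10)(3/9) = 2/15.
Weighting by the prior gives 4/9 · 1/10 = 2/45, 1/3 · 1/15 = 1/45, 2/9 · 2/15 = 4/135; summing to 13/135.
Therefore the posterior P(jar C | data) = (4/135) / (13/135) = 4/13.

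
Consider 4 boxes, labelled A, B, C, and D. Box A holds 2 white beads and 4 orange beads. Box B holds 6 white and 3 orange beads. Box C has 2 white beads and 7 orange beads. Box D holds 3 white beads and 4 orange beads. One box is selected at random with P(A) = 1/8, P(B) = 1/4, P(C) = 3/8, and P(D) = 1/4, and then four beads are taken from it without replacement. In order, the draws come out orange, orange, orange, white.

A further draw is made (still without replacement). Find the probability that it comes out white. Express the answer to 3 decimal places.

0.387

Compute the likelihood of the observed sequence for each case: P(data | box A) = (4/6)(3/5)(2/4)(2/3) = 0.13333; P(data | box B) = (3/9)(2/8)(1/7)(6/6) = 0.011905; P(data | box C) = (7/9)(6/8)(5/7)(2/6) = 0.13889; P(data | box D) = (4/7)(3/6)(2/5)(3/4) = 0.085714.
Multiplying each by its prior: 1/8 · 0.13333 = 0.016667, 1/4 · 0.011905 = 0.0029762, 3/8 · 0.13889 = 0.052083, 1/4 · 0.085714 = 0.021429; with total 0.093155.
Normalising, the posterior is P(box A | data) = 0.17891, P(box B | data) = 0.031949, P(box C | data) = 0.55911, P(box D | data) = 0.23003.
Averaging over the posterior, P(white next | data) = (1/2)(0.17891) + (1)(0.031949) + (1/5)(0.55911) + (2/3)(0.23003) = 0.38658.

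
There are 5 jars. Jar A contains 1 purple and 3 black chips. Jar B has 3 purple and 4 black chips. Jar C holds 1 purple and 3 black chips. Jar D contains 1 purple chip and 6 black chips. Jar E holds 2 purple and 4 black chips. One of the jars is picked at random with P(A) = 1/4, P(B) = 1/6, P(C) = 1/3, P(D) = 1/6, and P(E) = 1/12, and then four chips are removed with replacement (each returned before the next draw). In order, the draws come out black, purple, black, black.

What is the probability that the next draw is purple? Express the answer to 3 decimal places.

Under each hypothesis, the probability of the observed sequence is: P(data | jar A) = (3/4)(1/4)(3/4)(3/4) = 0.10547; P(data | jar B) = (4/7)(3/7)(4/7)(4/7) = 0.079967; P(data | jar C) = (3/4)(1/4)(3/4)(3/4) = 0.10547; P(data | jar D) = (6/7)(1/7)(6/7)(6/7) = 0.089963; P(data | jar E) = (4/6)(2/6)(4/6)(4/6) = 0.098765.
Multiplying each by its prior: 1/4 · 0.10547 = 0.026367, 1/6 · 0.079967 = 0.013328, 1/3 · 0.10547 = 0.035156, 1/6 · 0.089963 = 0.014994, 1/12 · 0.098765 = 0.0082305; with total 0.098075.
Normalising, the posterior is P(jar A | data) = 0.26885, P(jar B | data) = 0.13589, P(jar C | data) = 0.35846, P(jar D | data) = 0.15288, P(jar E | data) = 0.08392.
Averaging over the posterior, P(purple next | data) = (1/4)(0.26885) + (3/7)(0.13589) + (1/4)(0.35846) + (1/7)(0.15288) + (1/3)(0.08392) = 0.26488.

0.265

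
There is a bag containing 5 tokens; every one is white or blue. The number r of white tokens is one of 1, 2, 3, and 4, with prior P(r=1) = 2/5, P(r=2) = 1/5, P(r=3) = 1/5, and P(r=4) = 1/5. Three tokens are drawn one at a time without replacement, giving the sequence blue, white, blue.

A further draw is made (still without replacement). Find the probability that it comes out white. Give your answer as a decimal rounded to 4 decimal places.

0.2857

Compute the likelihood of the observed sequence for each case: P(data | r = 1) = (4/5)(1/4)(3/3) = 1/5; P(data | r = 2) = (3/5)(2/4)(2/3) = 1/5; P(data | r = 3) = (2/5)(3/4)(1/3) = 1/10; P(data | r = 4) = (1/5)(4/4)(0/3) = 0.
Weighting by the prior gives 2/5 · 1/5 = 2/25, 1/5 · 1/5 = 1/25, 1/5 · 1/10 = 1/50, 1/5 · 0 = 0; summing to 7/50.
The posterior is then P(r = 1 | data) = 4/7, P(r = 2 | data) = 2/7, P(r = 3 | data) = 1/7, P(r = 4 | data) = 0.
So P(white next | data) = Σ P(white next | H) P(H | data) = (0)(4/7) + (1/2)(2/7) + (1)(1/7) = 2/7.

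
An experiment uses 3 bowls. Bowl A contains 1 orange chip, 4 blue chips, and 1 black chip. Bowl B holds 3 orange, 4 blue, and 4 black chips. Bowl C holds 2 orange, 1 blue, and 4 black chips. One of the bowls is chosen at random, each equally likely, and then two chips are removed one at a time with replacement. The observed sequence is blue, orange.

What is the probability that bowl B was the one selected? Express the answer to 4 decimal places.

Compute the likelihood of the observed sequence for each case: P(data | bowl A) = (4/6)(1/6) = 0.11111; P(data | bowl B) = (4/11)(3/11) = 0.099174; P(data | bowl C) = (1/7)(2/7) = 0.040816.
Weighting by the prior gives 1/3 · 0.11111 = 0.037037, 1/3 · 0.099174 = 0.033058, 1/3 · 0.040816 = 0.013605; with total 0.0837.
By Bayes' rule, P(bowl B | data) = (0.033058) / (0.0837) = 0.39495.

0.3950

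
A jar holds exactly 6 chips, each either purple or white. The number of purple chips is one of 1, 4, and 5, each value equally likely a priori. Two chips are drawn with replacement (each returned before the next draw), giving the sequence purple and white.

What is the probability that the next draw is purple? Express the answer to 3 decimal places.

The likelihood of the observed sequence under each hypothesis: P(data | r = 1) = (1/6)(5/6) = 5/36; P(data | r = 4) = (4/6)(2/6) = 2/9; P(data | r = 5) = (5/6)(1/6) = 5/36.
Weighting by the prior gives 1/3 · 5/36 = 5/108, 1/3 · 2/9 = 2/27, 1/3 · 5/36 = 5/108; with total 1/6.
Dividing through by the total gives posterior P(r = 1 | data) = 5/18, P(r = 4 | data) = 4/9, P(r = 5 | data) = 5/18.
The predictive probability is P(purple next | data) = (1/6)(5/18) + (2/3)(4/9) + (5/6)(5/18) = 31/54.

0.574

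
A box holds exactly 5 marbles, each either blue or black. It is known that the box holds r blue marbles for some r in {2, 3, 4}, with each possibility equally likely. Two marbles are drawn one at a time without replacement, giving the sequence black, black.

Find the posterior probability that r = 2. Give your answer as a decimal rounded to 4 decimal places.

For each hypothesis, P(data | H) works out to: P(data | r = 2) = (3/5)(2/4) = 3/10; P(data | r = 3) = (2/5)(1/4) = 1/10; P(data | r = 4) = (1/5)(0/4) = 0.
The prior-weighted likelihoods are 1/3 · 3/10 = 1/10, 1/3 · 1/10 = 1/30, 1/3 · 0 = 0; summing to 2/15.
Therefore the posterior P(r = 2 | data) = (1/10) / (2/15) = 3/4.

0.7500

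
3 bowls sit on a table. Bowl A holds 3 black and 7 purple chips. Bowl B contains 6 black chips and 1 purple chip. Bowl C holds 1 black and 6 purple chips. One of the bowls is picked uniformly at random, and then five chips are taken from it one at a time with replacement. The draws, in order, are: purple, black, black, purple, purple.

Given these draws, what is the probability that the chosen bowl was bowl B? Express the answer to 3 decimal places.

0.047

Compute the likelihood of the observed sequence for each case: P(data | bowl A) = (7/10)(3/10)(3/10)(7/10)(7/10) = 0.03087; P(data | bowl B) = (1/7)(6/7)(6/7)(1/7)(1/7) = 0.002142; P(data | bowl C) = (6/7)(1/7)(1/7)(6/7)(6/7) = 0.012852.
The prior-weighted likelihoods are 1/3 · 0.03087 = 0.01029, 1/3 · 0.002142 = 0.00071399, 1/3 · 0.012852 = 0.0042839; these sum to 0.015288.
So P(bowl B | data) = (0.00071399) / (0.015288) = 0.046703.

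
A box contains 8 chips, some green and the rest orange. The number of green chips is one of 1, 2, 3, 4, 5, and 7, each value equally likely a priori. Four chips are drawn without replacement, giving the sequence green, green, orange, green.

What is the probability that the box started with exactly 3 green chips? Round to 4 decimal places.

0.0581

The likelihood of the observed sequence under each hypothesis: P(data | r = 1) = (1/8)(0/7) = 0; P(data | r = 2) = (2/8)(1/7)(6/6)(0/5) = 0; P(data | r = 3) = (3/8)(2/7)(5/6)(1/5) = 1/56; P(data | r = 4) = (4/8)(3/7)(4/6)(2/5) = 2/35; P(data | r = 5) = (5/8)(4/7)(3/6)(3/5) = 3/28; P(data | r = 7) = (7/8)(6/7)(1/6)(5/5) = 1/8.
Multiplying each by its prior: 1/6 · 0 = 0, 1/6 · 0 = 0, 1/6 · 1/56 = 1/336, 1/6 · 2/35 = 1/105, 1/6 · 3/28 = 1/56, 1/6 · 1/8 = 1/48; these sum to 43/840.
By Bayes' rule, P(r = 3 | data) = (1/336) / (43/840) = 5/86.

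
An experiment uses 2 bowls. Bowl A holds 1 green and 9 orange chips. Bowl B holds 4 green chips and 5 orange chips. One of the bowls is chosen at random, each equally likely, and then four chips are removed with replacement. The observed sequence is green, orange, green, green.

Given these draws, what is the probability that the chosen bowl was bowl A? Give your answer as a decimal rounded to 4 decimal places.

For each hypothesis, P(data | H) works out to: P(data | bowl A) = (1/10)(9/10)(1/10)(1/10) = 0.0009; P(data | bowl B) = (4/9)(5/9)(4/9)(4/9) = 0.048773.
Weighting by the prior gives 1/2 · 0.0009 = 0.00045, 1/2 · 0.048773 = 0.024387; these sum to 0.024837.
By Bayes' rule, P(bowl A | data) = (0.00045) / (0.024837) = 0.018118.

0.0181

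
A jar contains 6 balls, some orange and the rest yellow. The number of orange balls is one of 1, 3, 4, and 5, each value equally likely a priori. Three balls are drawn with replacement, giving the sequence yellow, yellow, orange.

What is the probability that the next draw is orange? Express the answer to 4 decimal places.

For each hypothesis, P(data | H) works out to: P(data | r = 1) = (5/6)(5/6)(1/6) = 25/216; P(data | r = 3) = (3/6)(3/6)(3/6) = 1/8; P(data | r = 4) = (2/6)(2/6)(4/6) = 2/27; P(data | r = 5) = (1/6)(1/6)(5/6) = 5/216.
The prior-weighted likelihoods are 1/4 · 25/216 = 25/864, 1/4 · 1/8 = 1/32, 1/4 · 2/27 = 1/54, 1/4 · 5/216 = 5/864; these sum to 73/864.
Normalising, the posterior is P(r = 1 | data) = 25/73, P(r = 3 | data) = 27/73, P(r = 4 | data) = 16/73, P(r = 5 | data) = 5/73.
So P(orange next | data) = Σ P(orange next | H) P(H | data) = (1/6)(25/73) + (1/2)(27/73) + (2/3)(16/73) + (5/6)(5/73) = 65/146.

0.4452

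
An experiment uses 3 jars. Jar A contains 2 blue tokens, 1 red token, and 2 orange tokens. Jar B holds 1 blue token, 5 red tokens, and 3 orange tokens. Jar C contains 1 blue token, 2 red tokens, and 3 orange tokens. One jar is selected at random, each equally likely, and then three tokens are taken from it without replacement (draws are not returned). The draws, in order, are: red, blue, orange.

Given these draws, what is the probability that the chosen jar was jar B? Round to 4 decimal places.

For each hypothesis, P(data | H) works out to: P(data | jar A) = (1/5)(2/4)(2/3) = 1/15; P(data | jar B) = (5/9)(1/8)(3/7) = 5/168; P(data | jar C) = (2/6)(1/5)(3/4) = 1/20.
The prior-weighted likelihoods are 1/3 · 1/15 = 1/45, 1/3 · 5/168 = 5/504, 1/3 · 1/20 = 1/60; with total 41/840.
By Bayes' rule, P(jar B | data) = (5/504) / (41/840) = 25/123.

0.2033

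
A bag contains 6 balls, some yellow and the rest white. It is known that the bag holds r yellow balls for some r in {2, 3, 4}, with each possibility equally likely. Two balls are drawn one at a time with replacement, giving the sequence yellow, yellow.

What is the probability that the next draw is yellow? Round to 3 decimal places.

0.569

For each hypothesis, P(data | H) works out to: P(data | r = 2) = (2/6)(2/6) = 1/9; P(data | r = 3) = (3/6)(3/6) = 1/4; P(data | r = 4) = (4/6)(4/6) = 4/9.
Multiplying each by its prior: 1/3 · 1/9 = 1/27, 1/3 · 1/4 = 1/12, 1/3 · 4/9 = 4/27; with total 29/108.
Dividing through by the total gives posterior P(r = 2 | data) = 4/29, P(r = 3 | data) = 9/29, P(r = 4 | data) = 16/29.
The predictive probability is P(yellow next | data) = (1/3)(4/29) + (1/2)(9/29) + (2/3)(16/29) = 33/58.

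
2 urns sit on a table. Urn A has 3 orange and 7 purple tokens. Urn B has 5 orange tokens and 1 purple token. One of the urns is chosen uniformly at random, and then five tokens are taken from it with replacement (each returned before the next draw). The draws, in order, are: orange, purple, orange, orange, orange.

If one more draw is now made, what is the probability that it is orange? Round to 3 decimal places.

Compute the likelihood of the observed sequence for each case: P(data | urn A) = (3/10)(7/10)(3/10)(3/10)(3/10) = 0.00567; P(data | urn B) = (5/6)(1/6)(5/6)(5/6)(5/6) = 0.080376.
Weighting by the prior gives 1/2 · 0.00567 = 0.002835, 1/2 · 0.080376 = 0.040188; summing to 0.043023.
Normalising, the posterior is P(urn A | data) = 0.065895, P(urn B | data) = 0.9341.
So P(orange next | data) = Σ P(orange next | H) P(H | data) = (3/10)(0.065895) + (5/6)(0.9341) = 0.79819.

0.798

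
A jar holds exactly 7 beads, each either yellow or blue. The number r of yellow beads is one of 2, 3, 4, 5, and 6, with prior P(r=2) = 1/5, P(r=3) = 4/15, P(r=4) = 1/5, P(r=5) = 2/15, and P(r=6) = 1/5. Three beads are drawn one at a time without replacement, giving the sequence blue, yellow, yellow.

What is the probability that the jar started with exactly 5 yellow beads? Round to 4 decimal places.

Under each hypothesis, the probability of the observed sequence is: P(data | r = 2) = (5/7)(2/6)(1/5) = 0.047619; P(data | r = 3) = (4/7)(3/6)(2/5) = 0.11429; P(data | r = 4) = (3/7)(4/6)(3/5) = 0.17143; P(data | r = 5) = (2/7)(5/6)(4/5) = 0.19048; P(data | r = 6) = (1/7)(6/6)(5/5) = 0.14286.
Weighting by the prior gives 1/5 · 0.047619 = 0.0095238, 4/15 · 0.11429 = 0.030476, 1/5 · 0.17143 = 0.034286, 2/15 · 0.19048 = 0.025397, 1/5 · 0.14286 = 0.028571; these sum to 0.12825.
Therefore the posterior P(r = 5 | data) = (0.025397) / (0.12825) = 0.19802.

0.1980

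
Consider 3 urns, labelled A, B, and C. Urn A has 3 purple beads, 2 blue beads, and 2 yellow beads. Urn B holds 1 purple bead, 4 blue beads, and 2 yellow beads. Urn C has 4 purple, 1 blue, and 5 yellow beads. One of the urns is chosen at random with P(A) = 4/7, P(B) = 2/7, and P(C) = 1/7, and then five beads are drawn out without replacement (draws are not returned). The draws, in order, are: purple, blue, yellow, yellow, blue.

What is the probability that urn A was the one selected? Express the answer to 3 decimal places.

The likelihood of the observed sequence under each hypothesis: P(data | urn A) = (3/7)(2/6)(2/5)(1/4)(1/3) = 1/210; P(data | urn B) = (1/7)(4/6)(2/5)(1/4)(3/3) = 1/105; P(data | urn C) = (4/10)(1/9)(5/8)(4/7)(0/6) = 0.
Multiplying each by its prior: 4/7 · 1/210 = 2/735, 2/7 · 1/105 = 2/735, 1/7 · 0 = 0; with total 4/735.
Therefore the posterior P(urn A | data) = (2/735) / (4/735) = 1/2.

0.500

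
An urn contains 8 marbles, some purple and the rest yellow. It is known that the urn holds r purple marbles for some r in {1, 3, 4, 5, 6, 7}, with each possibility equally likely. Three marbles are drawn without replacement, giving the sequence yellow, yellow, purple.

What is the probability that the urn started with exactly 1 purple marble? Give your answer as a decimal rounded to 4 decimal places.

0.2188

Under each hypothesis, the probability of the observed sequence is: P(data | r = 1) = (7/8)(6/7)(1/6) = 1/8; P(data | r = 3) = (5/8)(4/7)(3/6) = 5/28; P(data | r = 4) = (4/8)(3/7)(4/6) = 1/7; P(data | r = 5) = (3/8)(2/7)(5/6) = 5/56; P(data | r = 6) = (2/8)(1/7)(6/6) = 1/28; P(data | r = 7) = (1/8)(0/7) = 0.
The prior-weighted likelihoods are 1/6 · 1/8 = 1/48, 1/6 · 5/28 = 5/168, 1/6 · 1/7 = 1/42, 1/6 · 5/56 = 5/336, 1/6 · 1/28 = 1/168, 1/6 · 0 = 0; with total 2/21.
By Bayes' rule, P(r = 1 | data) = (1/48) / (2/21) = 7/32.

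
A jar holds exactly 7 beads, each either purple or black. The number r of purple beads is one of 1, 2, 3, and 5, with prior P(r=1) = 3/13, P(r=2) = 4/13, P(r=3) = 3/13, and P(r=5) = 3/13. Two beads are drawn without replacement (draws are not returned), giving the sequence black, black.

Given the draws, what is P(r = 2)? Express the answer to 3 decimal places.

Compute the likelihood of the observed sequence for each case: P(data | r = 1) = (6/7)(5/6) = 5/7; P(data | r = 2) = (5/7)(4/6) = 10/21; P(data | r = 3) = (4/7)(3/6) = 2/7; P(data | r = 5) = (2/7)(1/6) = 1/21.
The prior-weighted likelihoods are 3/13 · 5/7 = 15/91, 4/13 · 10/21 = 40/273, 3/13 · 2/7 = 6/91, 3/13 · 1/21 = 1/91; with total 106/273.
So P(r = 2 | data) = (40/273) / (106/273) = 20/53.

0.377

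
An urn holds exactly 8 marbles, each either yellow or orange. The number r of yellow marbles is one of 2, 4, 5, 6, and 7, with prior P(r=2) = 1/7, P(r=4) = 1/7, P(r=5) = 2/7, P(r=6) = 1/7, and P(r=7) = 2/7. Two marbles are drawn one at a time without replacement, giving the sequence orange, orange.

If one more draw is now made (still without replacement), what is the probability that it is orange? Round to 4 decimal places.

0.4643

For each hypothesis, P(data | H) works out to: P(data | r = 2) = (6/8)(5/7) = 15/28; P(data | r = 4) = (4/8)(3/7) = 3/14; P(data | r = 5) = (3/8)(2/7) = 3/28; P(data | r = 6) = (2/8)(1/7) = 1/28; P(data | r = 7) = (1/8)(0/7) = 0.
Multiplying each by its prior: 1/7 · 15/28 = 15/196, 1/7 · 3/14 = 3/98, 2/7 · 3/28 = 3/98, 1/7 · 1/28 = 1/196, 2/7 · 0 = 0; summing to 1/7.
The posterior is then P(r = 2 | data) = 15/28, P(r = 4 | data) = 3/14, P(r = 5 | data) = 3/14, P(r = 6 | data) = 1/28, P(r = 7 | data) = 0.
So P(orange next | data) = Σ P(orange next | H) P(H | data) = (2/3)(15/28) + (1/3)(3/14) + (1/6)(3/14) + (0)(1/28) = 13/28.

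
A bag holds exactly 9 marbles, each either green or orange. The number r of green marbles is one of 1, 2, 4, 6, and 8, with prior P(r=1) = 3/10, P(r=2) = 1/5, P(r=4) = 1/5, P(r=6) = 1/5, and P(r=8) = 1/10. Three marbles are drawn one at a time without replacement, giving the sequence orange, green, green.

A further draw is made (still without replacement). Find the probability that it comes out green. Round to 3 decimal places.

0.563

For each hypothesis, P(data | H) works out to: P(data | r = 1) = (8/9)(1/8)(0/7) = 0; P(data | r = 2) = (7/9)(2/8)(1/7) = 1/36; P(data | r = 4) = (5/9)(4/8)(3/7) = 5/42; P(data | r = 6) = (3/9)(6/8)(5/7) = 5/28; P(data | r = 8) = (1/9)(8/8)(7/7) = 1/9.
Weighting by the prior gives 3/10 · 0 = 0, 1/5 · 1/36 = 1/180, 1/5 · 5/42 = 1/42, 1/5 · 5/28 = 1/28, 1/10 · 1/9 = 1/90; with total 8/105.
Dividing through by the total gives posterior P(r = 1 | data) = 0, P(r = 2 | data) = 7/96, P(r = 4 | data) = 5/16, P(r = 6 | data) = 15/32, P(r = 8 | data) = 7/48.
The predictive probability is P(green next | data) = (0)(7/96) + (1/3)(5/16) + (2/3)(15/32) + (1)(7/48) = 9/16.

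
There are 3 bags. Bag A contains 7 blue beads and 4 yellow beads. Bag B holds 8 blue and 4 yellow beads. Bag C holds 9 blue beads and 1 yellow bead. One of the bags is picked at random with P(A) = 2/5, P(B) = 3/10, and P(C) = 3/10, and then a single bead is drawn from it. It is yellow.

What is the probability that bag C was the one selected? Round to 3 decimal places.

0.109

For each hypothesis, P(data | H) works out to: P(data | bag A) = (4/11) = 0.36364; P(data | bag B) = (4/12) = 0.33333; P(data | bag C) = (1/10) = 0.1.
Weighting by the prior gives 2/5 · 0.36364 = 0.14545, 3/10 · 0.33333 = 0.1, 3/10 · 0.1 = 0.03; these sum to 0.27545.
Hence P(bag C | data) = (0.03) / (0.27545) = 0.10891.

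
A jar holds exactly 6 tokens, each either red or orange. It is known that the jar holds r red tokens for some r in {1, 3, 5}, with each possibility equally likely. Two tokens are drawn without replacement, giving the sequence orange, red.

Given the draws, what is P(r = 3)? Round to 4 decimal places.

Under each hypothesis, the probability of the observed sequence is: P(data | r = 1) = (5/6)(1/5) = 1/6; P(data | r = 3) = (3/6)(3/5) = 3/10; P(data | r = 5) = (1/6)(5/5) = 1/6.
Multiplying each by its prior: 1/3 · 1/6 = 1/18, 1/3 · 3/10 = 1/10, 1/3 · 1/6 = 1/18; summing to 19/90.
So P(r = 3 | data) = (1/10) / (19/90) = 9/19.

0.4737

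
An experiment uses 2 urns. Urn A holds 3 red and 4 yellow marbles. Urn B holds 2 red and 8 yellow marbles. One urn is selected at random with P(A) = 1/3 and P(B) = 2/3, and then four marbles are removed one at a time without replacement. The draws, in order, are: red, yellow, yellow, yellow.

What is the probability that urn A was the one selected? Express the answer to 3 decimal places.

For each hypothesis, P(data | H) works out to: P(data | urn A) = (3/7)(4/6)(3/5)(2/4) = 3/35; P(data | urn B) = (2/10)(8/9)(7/8)(6/7) = 2/15.
Multiplying each by its prior: 1/3 · 3/35 = 1/35, 2/3 · 2/15 = 4/45; with total 37/315.
So P(urn A | data) = (1/35) / (37/315) = 9/37.

0.243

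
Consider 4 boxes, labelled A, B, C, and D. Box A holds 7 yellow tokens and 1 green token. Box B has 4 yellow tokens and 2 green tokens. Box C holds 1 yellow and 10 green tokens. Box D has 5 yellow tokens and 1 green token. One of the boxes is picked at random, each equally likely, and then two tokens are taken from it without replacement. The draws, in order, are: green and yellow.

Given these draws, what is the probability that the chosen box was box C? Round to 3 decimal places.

Compute the likelihood of the observed sequence for each case: P(data | box A) = (1/8)(7/7) = 0.125; P(data | box B) = (2/6)(4/5) = 0.26667; P(data | box C) = (10/11)(1/10) = 0.090909; P(data | box D) = (1/6)(5/5) = 0.16667.
The prior-weighted likelihoods are 1/4 · 0.125 = 0.03125, 1/4 · 0.26667 = 0.066667, 1/4 · 0.090909 = 0.022727, 1/4 · 0.16667 = 0.041667; these sum to 0.16231.
By Bayes' rule, P(box C | data) = (0.022727) / (0.16231) = 0.14002.

0.140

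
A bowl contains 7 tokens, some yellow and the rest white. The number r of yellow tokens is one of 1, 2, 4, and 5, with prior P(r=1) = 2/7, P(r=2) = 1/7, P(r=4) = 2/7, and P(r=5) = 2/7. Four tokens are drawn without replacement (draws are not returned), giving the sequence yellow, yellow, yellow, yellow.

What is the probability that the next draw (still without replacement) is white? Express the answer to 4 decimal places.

For each hypothesis, P(data | H) works out to: P(data | r = 1) = (1/7)(0/6) = 0; P(data | r = 2) = (2/7)(1/6)(0/5) = 0; P(data | r = 4) = (4/7)(3/6)(2/5)(1/4) = 1/35; P(data | r = 5) = (5/7)(4/6)(3/5)(2/4) = 1/7.
Weighting by the prior gives 2/7 · 0 = 0, 1/7 · 0 = 0, 2/7 · 1/35 = 2/245, 2/7 · 1/7 = 2/49; these sum to 12/245.
Normalising, the posterior is P(r = 1 | data) = 0, P(r = 2 | data) = 0, P(r = 4 | data) = 1/6, P(r = 5 | data) = 5/6.
So P(white next | data) = Σ P(white next | H) P(H | data) = (1)(1/6) + (2/3)(5/6) = 13/18.

0.7222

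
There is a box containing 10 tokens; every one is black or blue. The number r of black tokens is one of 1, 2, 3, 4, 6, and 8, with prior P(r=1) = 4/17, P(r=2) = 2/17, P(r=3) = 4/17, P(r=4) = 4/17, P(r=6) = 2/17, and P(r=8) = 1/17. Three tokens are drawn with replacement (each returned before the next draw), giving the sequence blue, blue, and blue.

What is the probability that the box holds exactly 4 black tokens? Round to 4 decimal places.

For each hypothesis, P(data | H) works out to: P(data | r = 1) = (9/10)(9/10)(9/10) = 0.729; P(data | r = 2) = (8/10)(8/10)(8/10) = 0.512; P(data | r = 3) = (7/10)(7/10)(7/10) = 0.343; P(data | r = 4) = (6/10)(6/10)(6/10) = 0.216; P(data | r = 6) = (4/10)(4/10)(4/10) = 0.064; P(data | r = 8) = (2/10)(2/10)(2/10) = 0.008.
Multiplying each by its prior: 4/17 · 0.729 = 0.17153, 2/17 · 0.512 = 0.060235, 4/17 · 0.343 = 0.080706, 4/17 · 0.216 = 0.050824, 2/17 · 0.064 = 0.0075294, 1/17 · 0.008 = 0.00047059; these sum to 0.37129.
Hence P(r = 4 | data) = (0.050824) / (0.37129) = 0.13688.

0.1369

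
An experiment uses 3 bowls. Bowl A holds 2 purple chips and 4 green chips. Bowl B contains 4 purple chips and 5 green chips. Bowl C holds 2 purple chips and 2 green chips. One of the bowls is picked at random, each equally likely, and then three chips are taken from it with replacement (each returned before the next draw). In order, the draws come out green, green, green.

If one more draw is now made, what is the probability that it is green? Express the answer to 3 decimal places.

Compute the likelihood of the observed sequence for each case: P(data | bowl A) = (4/6)(4/6)(4/6) = 0.2963; P(data | bowl B) = (5/9)(5/9)(5/9) = 0.17147; P(data | bowl C) = (2/4)(2/4)(2/4) = 0.125.
Weighting by the prior gives 1/3 · 0.2963 = 0.098765, 1/3 · 0.17147 = 0.057156, 1/3 · 0.125 = 0.041667; summing to 0.19759.
Normalising, the posterior is P(bowl A | data) = 0.49986, P(bowl B | data) = 0.28927, P(bowl C | data) = 0.21088.
So P(green next | data) = Σ P(green next | H) P(H | data) = (2/3)(0.49986) + (5/9)(0.28927) + (1/2)(0.21088) = 0.59938.

0.599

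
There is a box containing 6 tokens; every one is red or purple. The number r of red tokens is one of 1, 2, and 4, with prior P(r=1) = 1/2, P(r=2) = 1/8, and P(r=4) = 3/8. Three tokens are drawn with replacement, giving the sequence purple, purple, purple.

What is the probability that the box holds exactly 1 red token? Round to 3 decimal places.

The likelihood of the observed sequence under each hypothesis: P(data | r = 1) = (5/6)(5/6)(5/6) = 125/216; P(data | r = 2) = (4/6)(4/6)(4/6) = 8/27; P(data | r = 4) = (2/6)(2/6)(2/6) = 1/27.
Multiplying each by its prior: 1/2 · 125/216 = 125/432, 1/8 · 8/27 = 1/27, 3/8 · 1/27 = 1/72; summing to 49/144.
Therefore the posterior P(r = 1 | data) = (125/432) / (49/144) = 125/147.

0.850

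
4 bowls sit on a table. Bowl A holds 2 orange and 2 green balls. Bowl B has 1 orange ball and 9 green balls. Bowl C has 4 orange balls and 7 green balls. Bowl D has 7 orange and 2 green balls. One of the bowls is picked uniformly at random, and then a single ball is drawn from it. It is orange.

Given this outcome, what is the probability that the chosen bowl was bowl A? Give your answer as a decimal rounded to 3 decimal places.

For each hypothesis, P(data | H) works out to: P(data | bowl A) = (2/4) = 1/2; P(data | bowl B) = (1/10) = 1/10; P(data | bowl C) = (4/11) = 4/11; P(data | bowl D) = (7/9) = 7/9.
Multiplying each by its prior: 1/4 · 1/2 = 1/8, 1/4 · 1/10 = 1/40, 1/4 · 4/11 = 1/11, 1/4 · 7/9 = 7/36; summing to 431/990.
By Bayes' rule, P(bowl A | data) = (1/8) / (431/990) = 495/1724.

0.287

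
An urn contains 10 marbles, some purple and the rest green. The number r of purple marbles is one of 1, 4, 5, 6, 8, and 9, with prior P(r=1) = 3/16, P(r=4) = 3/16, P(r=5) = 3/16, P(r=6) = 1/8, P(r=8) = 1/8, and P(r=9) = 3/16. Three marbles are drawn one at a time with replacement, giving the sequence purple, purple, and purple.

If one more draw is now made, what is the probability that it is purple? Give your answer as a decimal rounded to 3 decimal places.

0.786

The likelihood of the observed sequence under each hypothesis: P(data | r = 1) = (1/10)(1/10)(1/10) = 0.001; P(data | r = 4) = (4/10)(4/10)(4/10) = 0.064; P(data | r = 5) = (5/10)(5/10)(5/10) = 0.125; P(data | r = 6) = (6/10)(6/10)(6/10) = 0.216; P(data | r = 8) = (8/10)(8/10)(8/10) = 0.512; P(data | r = 9) = (9/10)(9/10)(9/10) = 0.729.
Weighting by the prior gives 3/16 · 0.001 = 0.0001875, 3/16 · 0.064 = 0.012, 3/16 · 0.125 = 0.023438, 1/8 · 0.216 = 0.027, 1/8 · 0.512 = 0.064, 3/16 · 0.729 = 0.13669; summing to 0.26331.
Dividing through by the total gives posterior P(r = 1 | data) = 0.00071208, P(r = 4 | data) = 0.045573, P(r = 5 | data) = 0.08901, P(r = 6 | data) = 0.10254, P(r = 8 | data) = 0.24306, P(r = 9 | data) = 0.51911.
Averaging over the posterior, P(purple next | data) = (1/10)(0.00071208) + (2/5)(0.045573) + (1/2)(0.08901) + (3/5)(0.10254) + (4/5)(0.24306) + (9/10)(0.51911) = 0.78597.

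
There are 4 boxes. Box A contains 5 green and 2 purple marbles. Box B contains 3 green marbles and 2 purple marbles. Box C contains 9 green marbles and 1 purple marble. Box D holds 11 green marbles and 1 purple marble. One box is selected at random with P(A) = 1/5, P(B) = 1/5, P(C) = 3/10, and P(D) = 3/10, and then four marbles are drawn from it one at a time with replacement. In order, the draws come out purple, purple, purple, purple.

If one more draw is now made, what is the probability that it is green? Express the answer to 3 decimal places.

For each hypothesis, P(data | H) works out to: P(data | box A) = (2/7)(2/7)(2/7)(2/7) = 0.0066639; P(data | box B) = (2/5)(2/5)(2/5)(2/5) = 0.0256; P(data | box C) = (1/10)(1/10)(1/10)(1/10) = 0.0001; P(data | box D) = (1/12)(1/12)(1/12)(1/12) = 4.8225e-05.
Multiplying each by its prior: 1/5 · 0.0066639 = 0.0013328, 1/5 · 0.0256 = 0.00512, 3/10 · 0.0001 = 3e-05, 3/10 · 4.8225e-05 = 1.4468e-05; these sum to 0.0064972.
Normalising, the posterior is P(box A | data) = 0.20513, P(box B | data) = 0.78803, P(box C | data) = 0.0046173, P(box D | data) = 0.0022267.
So P(green next | data) = Σ P(green next | H) P(H | data) = (5/7)(0.20513) + (3/5)(0.78803) + (9/10)(0.0046173) + (11/12)(0.0022267) = 0.62553.

0.626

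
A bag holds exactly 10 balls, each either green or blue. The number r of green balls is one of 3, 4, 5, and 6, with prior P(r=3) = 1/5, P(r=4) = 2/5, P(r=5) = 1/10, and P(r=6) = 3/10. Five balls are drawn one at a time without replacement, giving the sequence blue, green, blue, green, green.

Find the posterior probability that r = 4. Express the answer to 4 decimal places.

0.3235

Under each hypothesis, the probability of the observed sequence is: P(data | r = 3) = (7/10)(3/9)(6/8)(2/7)(1/6) = 0.0083333; P(data | r = 4) = (6/10)(4/9)(5/8)(3/7)(2/6) = 0.02381; P(data | r = 5) = (5/10)(5/9)(4/8)(4/7)(3/6) = 0.039683; P(data | r = 6) = (4/10)(6/9)(3/8)(5/7)(4/6) = 0.047619.
Multiplying each by its prior: 1/5 · 0.0083333 = 0.0016667, 2/5 · 0.02381 = 0.0095238, 1/10 · 0.039683 = 0.0039683, 3/10 · 0.047619 = 0.014286; summing to 0.029444.
So P(r = 4 | data) = (0.0095238) / (0.029444) = 0.32345.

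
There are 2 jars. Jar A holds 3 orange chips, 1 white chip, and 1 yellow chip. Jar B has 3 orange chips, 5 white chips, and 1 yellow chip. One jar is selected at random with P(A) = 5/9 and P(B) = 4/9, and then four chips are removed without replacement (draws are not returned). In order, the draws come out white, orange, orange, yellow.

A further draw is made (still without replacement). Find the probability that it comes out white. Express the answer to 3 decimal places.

Compute the likelihood of the observed sequence for each case: P(data | jar A) = (1/5)(3/4)(2/3)(1/2) = 0.05; P(data | jar B) = (5/9)(3/8)(2/7)(1/6) = 0.0099206.
The prior-weighted likelihoods are 5/9 · 0.05 = 0.027778, 4/9 · 0.0099206 = 0.0044092; with total 0.032187.
The posterior is then P(jar A | data) = 0.86301, P(jar B | data) = 0.13699.
Averaging over the posterior, P(white next | data) = (0)(0.86301) + (4/5)(0.13699) = 0.10959.

0.110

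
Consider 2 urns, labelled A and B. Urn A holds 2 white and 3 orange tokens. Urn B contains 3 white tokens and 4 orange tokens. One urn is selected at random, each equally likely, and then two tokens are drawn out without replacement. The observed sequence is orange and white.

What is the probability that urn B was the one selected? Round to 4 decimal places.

Compute the likelihood of the observed sequence for each case: P(data | urn A) = (3/5)(2/4) = 3/10; P(data | urn B) = (4/7)(3/6) = 2/7.
Weighting by the prior gives 1/2 · 3/10 = 3/20, 1/2 · 2/7 = 1/7; with total 41/140.
By Bayes' rule, P(urn B | data) = (1/7) / (41/140) = 20/41.

0.4878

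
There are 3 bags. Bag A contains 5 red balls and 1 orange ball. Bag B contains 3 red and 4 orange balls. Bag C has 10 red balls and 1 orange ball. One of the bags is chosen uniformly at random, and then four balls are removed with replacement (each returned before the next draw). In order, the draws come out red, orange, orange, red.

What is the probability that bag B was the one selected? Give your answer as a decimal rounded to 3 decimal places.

For each hypothesis, P(data | H) works out to: P(data | bag A) = (5/6)(1/6)(1/6)(5/6) = 0.01929; P(data | bag B) = (3/7)(4/7)(4/7)(3/7) = 0.059975; P(data | bag C) = (10/11)(1/11)(1/11)(10/11) = 0.0068301.
The prior-weighted likelihoods are 1/3 · 0.01929 = 0.00643, 1/3 · 0.059975 = 0.019992, 1/3 · 0.0068301 = 0.0022767; these sum to 0.028698.
Therefore the posterior P(bag B | data) = (0.019992) / (0.028698) = 0.69661.

0.697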